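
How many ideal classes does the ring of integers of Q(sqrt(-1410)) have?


K = Q(sqrt(-1410)). d mod 4 = 2, so D = disc(K) = 4d = -5640
h(K) equals the number of primitive reduced positive-definite forms (a, b, c) = a*x^2 + b*x*y + c*y^2 with b^2 - 4ac = D,
where reduced means |b| <= a <= c, with b >= 0 whenever |b| = a or a = c, and primitive means gcd(a, b, c) = 1.
Reduced forces 3a^2 <= |D| = 5640, so 1 <= a <= 43; b must have the parity of D, and c = (b^2 - D)/(4a) must be an integer >= a.
Enumerate a = 1..43, b in [-a, a]:
  a=1: (1, 0, 1410)  [1]
  a=2: (2, 0, 705)  [1]
  a=3: (3, 0, 470)  [1]
  a=4: none
  a=5: (5, 0, 282)  [1]
  a=6: (6, 0, 235)  [1]
  a=7: (7, -4, 202), (7, 4, 202)  [2]
  a=8..9: none
  a=10: (10, 0, 141)  [1]
  a=11: (11, -6, 129), (11, 6, 129)  [2]
  a=12..13: none
  a=14: (14, -4, 101), (14, 4, 101)  [2]
  a=15: (15, 0, 94)  [1]
  a=16: none
  a=17: (17, -2, 83), (17, 2, 83)  [2]
  a=18..20: none
  a=21: (21, -18, 71), (21, 18, 71)  [2]
  a=22: (22, -16, 67), (22, 16, 67)  [2]
  a=23: (23, -8, 62), (23, 8, 62)  [2]
  a=24..29: none
  a=30: (30, 0, 47)  [1]
  a=31: (31, -8, 46), (31, 8, 46)  [2]
  a=32: none
  a=33: (33, -6, 43), (33, 6, 43)  [2]
  a=34: (34, -32, 49), (34, 32, 49)  [2]
  a=35: (35, -10, 41), (35, 10, 41)  [2]
  a=36: none
  a=37: (37, -24, 42), (37, 24, 42)  [2]
  a=38..43: none
Total reduced forms: 1 + 1 + 1 + 1 + 1 + 2 + 1 + 2 + 2 + 1 + 2 + 2 + 2 + 2 + 1 + 2 + 2 + 2 + 2 + 2 = 32
h = 32

32


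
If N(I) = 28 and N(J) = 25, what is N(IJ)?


N(IJ) = N(I) * N(J)
= 28 * 25
= 700

700


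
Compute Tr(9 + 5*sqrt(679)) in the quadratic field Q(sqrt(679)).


Tr(a + b*sqrt(d)) = (a + b*sqrt(d)) + (a - b*sqrt(d)) = 2a
= 2 * (9)
= 18

18


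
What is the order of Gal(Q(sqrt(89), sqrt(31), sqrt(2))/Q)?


The 3 square roots of distinct primes are multiplicatively independent over Q,
so [K:Q] = 2^3 and Gal(K/Q) is isomorphic to (Z/2Z)^3.
|Gal| = 2^3 = 8

8


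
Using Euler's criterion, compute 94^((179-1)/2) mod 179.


p = 179 is prime and the exponent is (p-1)/2 = 89, so by Euler's criterion 94^89 = (94/179) = +1 or -1 mod 179.
Compute by square-and-multiply:
  89 = 64 + 16 + 8 + 1 (binary 1011001)
  Repeated squaring mod 179: 94^1 = 94, 94^2 = 65, 94^4 = 108, 94^8 = 29, 94^16 = 125, 94^32 = 52, 94^64 = 19
  94^89 = 94^64 * 94^16 * 94^8 * 94^1 = 19 * 125 * 29 * 94 mod 179
    19 * 125 = 2375 = 48 mod 179
    48 * 29 = 1392 = 139 mod 179
    139 * 94 = 13066 = 178 mod 179
  94^89 = 178 mod 179
Result 178 = p - 1 = -1 mod 179: 94 is a quadratic non-residue mod 179. As a residue in [0, p-1] the value is 178.
94^89 mod 179 = 178

178


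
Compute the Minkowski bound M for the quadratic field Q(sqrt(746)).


d = 746, d mod 4 = 2, so disc(K) = 4d = 2984; |disc(K)| = 2984
Real quadratic field, so n = 2, s = r2 = 0, r1 = 2
M = (n!/n^n) * (4/pi)^s * sqrt(|disc(K)|) = (2!/2^2) * (4/pi)^0 * sqrt(2984)
= 0.5 * 1.000000 * 54.626001
= 27.3130

27.3130


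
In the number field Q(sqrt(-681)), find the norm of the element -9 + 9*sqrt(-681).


N(a + b*sqrt(d)) = a^2 - d*b^2
= (-9)^2 - (-681)*(9)^2
= 81 + 55161
= 55242

55242


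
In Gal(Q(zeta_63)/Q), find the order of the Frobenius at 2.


The Frobenius at p in Gal(Q(zeta_n)/Q) = (Z/nZ)* is the class of p, so its order is ord_63(2), the smallest k >= 1 with 2^k = 1 mod 63.
n = 63 = 3^2 * 7, phi(63) = 36; the order divides phi(n).
Divisors of 36: 1, 2, 3, 4, 6, 9, 12, 18, 36
Repeated squaring mod 63: 2^1 = 2, 2^2 = 4, 2^4 = 16, 2^8 = 4, 2^16 = 16, 2^32 = 4
Test divisors in increasing order:
  k=1: 2^1 = 2 mod 63
  k=2: 2^2 = 4 mod 63
  k=3: 2^3 = 4 * 2 = 8 mod 63
  k=4: 2^4 = 16 mod 63
  k=6: 2^6 = 16 * 4 = 1 mod 63  <- first divisor giving 1
Order = 6

6


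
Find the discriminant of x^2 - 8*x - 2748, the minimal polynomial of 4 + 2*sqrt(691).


The element 4 + 2*sqrt(691) has minimal polynomial:
x^2 - 8*x - 2748
Discriminant = (-8)^2 - 4*(-2748)
= 64 + 10992
= 11056

11056


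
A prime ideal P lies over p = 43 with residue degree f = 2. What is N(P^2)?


N(P^a) = p^(a*f)
= 43^(2*2)
= 43^4
= 3418801

3418801


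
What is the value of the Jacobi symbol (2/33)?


Compute (2/33) via quadratic reciprocity:
  pull out 2: (2/33) = +1  (since 33 mod 8 = 1)
  (1/33) = 1
Product of signs = 1

1


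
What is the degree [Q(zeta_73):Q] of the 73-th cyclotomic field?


The degree equals Euler's totient phi(73).
73 = 73
phi(73) = 72

72


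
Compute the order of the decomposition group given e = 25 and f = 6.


|D_P| = e * f
= 25 * 6
= 150

150


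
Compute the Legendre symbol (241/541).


p = 541 is prime, so compute (241/541) with the reciprocity algorithm (Jacobi-symbol steps: pull out 2s via (2/n), flip via reciprocity, reduce):
  reciprocity: (241/541) -> +(541/241)
  reduce: (59/241)
  reciprocity: (59/241) -> +(241/59)
  reduce: (5/59)
  reciprocity: (5/59) -> +(59/5)
  reduce: (4/5)
  pull out 2: (2/5) = -1  (since 5 mod 8 = 5)
  pull out 2: (2/5) = -1  (since 5 mod 8 = 5)
  (1/5) = 1
Product of signs = 1
(241/541) = 1

1


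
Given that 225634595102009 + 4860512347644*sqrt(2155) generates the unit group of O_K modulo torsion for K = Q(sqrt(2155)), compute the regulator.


epsilon = 225634595102009 + 4860512347644*sqrt(2155)
= 4.5127e+14
R = ln(4.5127e+14)
= 33.7431

33.7431


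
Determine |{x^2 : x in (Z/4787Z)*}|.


For prime p, the number of non-zero quadratic residues is (p-1)/2.
= (4787-1)/2
= 2393

2393


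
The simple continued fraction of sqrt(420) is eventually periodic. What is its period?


Run the CF algorithm for sqrt(420).
a_0 = floor(sqrt(420)) = 20; set m_0=0, q_0=1.
Recurrence: m' = q*a - m,  q' = (d - m'^2)/q,  a' = floor((a_0 + m')/q').
  step 1: m=20, q=20, a=2
  step 2: m=20, q=1, a=40
a_2 = 2*a_0 = 40, so the period closes here.
sqrt(420) = [20; 2, 40]
Period length = 2

2


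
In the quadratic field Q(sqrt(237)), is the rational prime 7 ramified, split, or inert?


K = Q(sqrt(237)). Since d mod 4 = 1, disc(K) = 237.
Check p | disc: 237 mod 7 = 6.
p does not divide disc. Compute Legendre symbol (d/p):
6^((7-1)/2) mod 7 = -1
(d/p) = -1, so p is inert: (p) stays prime with e=1, f=2, g=1.
Therefore p is inert.

inert


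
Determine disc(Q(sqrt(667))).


For K = Q(sqrt(d)) with d squarefree: disc(K) = d if d = 1 mod 4, and disc(K) = 4d if d = 2 or 3 mod 4.
Here d = 667, and d mod 4 = 3.
d = 3 mod 4, not 1 (O_K = Z[sqrt(d)]), so disc(K) = 4d = 4 * (667) = 2668

2668


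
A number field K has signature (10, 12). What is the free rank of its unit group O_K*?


By Dirichlet's unit theorem:
rank = r1 + r2 - 1
= 10 + 12 - 1
= 21

21


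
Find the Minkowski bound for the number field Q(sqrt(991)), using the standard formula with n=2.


d = 991, d mod 4 = 3, so disc(K) = 4d = 3964; |disc(K)| = 3964
Real quadratic field, so n = 2, s = r2 = 0, r1 = 2
M = (n!/n^n) * (4/pi)^s * sqrt(|disc(K)|) = (2!/2^2) * (4/pi)^0 * sqrt(3964)
= 0.5 * 1.000000 * 62.960305
= 31.4802

31.4802


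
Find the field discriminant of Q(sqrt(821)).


For K = Q(sqrt(d)) with d squarefree: disc(K) = d if d = 1 mod 4, and disc(K) = 4d if d = 2 or 3 mod 4.
Here d = 821, and d mod 4 = 1.
d = 1 mod 4 (O_K = Z[(1+sqrt(d))/2]), so disc(K) = d = 821

821


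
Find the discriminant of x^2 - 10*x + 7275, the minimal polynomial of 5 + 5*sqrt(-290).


The element 5 + 5*sqrt(-290) has minimal polynomial:
x^2 - 10*x + 7275
Discriminant = (-10)^2 - 4*(7275)
= 100 - 29100
= -29000

-29000


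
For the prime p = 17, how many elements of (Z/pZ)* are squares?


For prime p, the number of non-zero quadratic residues is (p-1)/2.
= (17-1)/2
= 8

8


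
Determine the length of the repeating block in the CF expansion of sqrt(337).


Run the CF algorithm for sqrt(337).
a_0 = floor(sqrt(337)) = 18; set m_0=0, q_0=1.
Recurrence: m' = q*a - m,  q' = (d - m'^2)/q,  a' = floor((a_0 + m')/q').
  step 1: m=18, q=13, a=2
  step 2: m=8, q=21, a=1
  step 3: m=13, q=8, a=3
  step 4: m=11, q=27, a=1
  step 5: m=16, q=3, a=11
  step 6: m=17, q=16, a=2
  step 7: m=15, q=7, a=4
  step 8: m=13, q=24, a=1
  step 9: m=11, q=9, a=3
  step 10: m=16, q=9, a=3
  step 11: m=11, q=24, a=1
  step 12: m=13, q=7, a=4
  step 13: m=15, q=16, a=2
  step 14: m=17, q=3, a=11
  step 15: m=16, q=27, a=1
  step 16: m=11, q=8, a=3
  step 17: m=13, q=21, a=1
  step 18: m=8, q=13, a=2
  step 19: m=18, q=1, a=36
a_19 = 2*a_0 = 36, so the period closes here.
sqrt(337) = [18; 2, 1, 3, 1, 11, 2, 4, 1, 3, 3, 1, 4, 2, 11, 1, 3, 1, 2, 36]
Period length = 19

19


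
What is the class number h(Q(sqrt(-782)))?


K = Q(sqrt(-782)). d mod 4 = 2, so D = disc(K) = 4d = -3128
h(K) equals the number of primitive reduced positive-definite forms (a, b, c) = a*x^2 + b*x*y + c*y^2 with b^2 - 4ac = D,
where reduced means |b| <= a <= c, with b >= 0 whenever |b| = a or a = c, and primitive means gcd(a, b, c) = 1.
Reduced forces 3a^2 <= |D| = 3128, so 1 <= a <= 32; b must have the parity of D, and c = (b^2 - D)/(4a) must be an integer >= a.
Enumerate a = 1..32, b in [-a, a]:
  a=1: (1, 0, 782)  [1]
  a=2: (2, 0, 391)  [1]
  a=3: (3, -2, 261), (3, 2, 261)  [2]
  a=4..5: none
  a=6: (6, -4, 131), (6, 4, 131)  [2]
  a=7: (7, -6, 113), (7, 6, 113)  [2]
  a=8: none
  a=9: (9, -2, 87), (9, 2, 87)  [2]
  a=10..13: none
  a=14: (14, -8, 57), (14, 8, 57)  [2]
  a=15..16: none
  a=17: (17, 0, 46)  [1]
  a=18: (18, -16, 47), (18, 16, 47)  [2]
  a=19: (19, -8, 42), (19, 8, 42)  [2]
  a=20: none
  a=21: (21, -20, 42), (21, -8, 38), (21, 8, 38), (21, 20, 42)  [4]
  a=22: none
  a=23: (23, 0, 34)  [1]
  a=24..26: none
  a=27: (27, -2, 29), (27, 2, 29)  [2]
  a=28..32: none
Total reduced forms: 1 + 1 + 2 + 2 + 2 + 2 + 2 + 1 + 2 + 2 + 4 + 1 + 2 = 24
h = 24

24


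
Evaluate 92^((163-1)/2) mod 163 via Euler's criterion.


p = 163 is prime and the exponent is (p-1)/2 = 81, so by Euler's criterion 92^81 = (92/163) = +1 or -1 mod 163.
Compute by square-and-multiply:
  81 = 64 + 16 + 1 (binary 1010001)
  Repeated squaring mod 163: 92^1 = 92, 92^2 = 151, 92^4 = 144, 92^8 = 35, 92^16 = 84, 92^32 = 47, 92^64 = 90
  92^81 = 92^64 * 92^16 * 92^1 = 90 * 84 * 92 mod 163
    90 * 84 = 7560 = 62 mod 163
    62 * 92 = 5704 = 162 mod 163
  92^81 = 162 mod 163
Result 162 = p - 1 = -1 mod 163: 92 is a quadratic non-residue mod 163. As a residue in [0, p-1] the value is 162.
92^81 mod 163 = 162

162


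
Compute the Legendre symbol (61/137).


p = 137 is prime, so compute (61/137) with the reciprocity algorithm (Jacobi-symbol steps: pull out 2s via (2/n), flip via reciprocity, reduce):
  reciprocity: (61/137) -> +(137/61)
  reduce: (15/61)
  reciprocity: (15/61) -> +(61/15)
  reduce: (1/15)
  (1/15) = 1
Product of signs = 1
(61/137) = 1

1


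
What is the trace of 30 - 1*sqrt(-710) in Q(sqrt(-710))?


Tr(a + b*sqrt(d)) = (a + b*sqrt(d)) + (a - b*sqrt(d)) = 2a
= 2 * (30)
= 60

60


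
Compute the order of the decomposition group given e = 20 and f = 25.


|D_P| = e * f
= 20 * 25
= 500

500


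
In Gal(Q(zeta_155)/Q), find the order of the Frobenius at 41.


The Frobenius at p in Gal(Q(zeta_n)/Q) = (Z/nZ)* is the class of p, so its order is ord_155(41), the smallest k >= 1 with 41^k = 1 mod 155.
n = 155 = 5 * 31, phi(155) = 120; the order divides phi(n).
Divisors of 120: 1, 2, 3, 4, 5, 6, 8, 10, 12, 15, 20, 24, 30, 40, 60, 120
Repeated squaring mod 155: 41^1 = 41, 41^2 = 131, 41^4 = 111, 41^8 = 76, 41^16 = 41, 41^32 = 131, 41^64 = 111
Test divisors in increasing order:
  k=1: 41^1 = 41 mod 155
  k=2: 41^2 = 131 mod 155
  k=3: 41^3 = 131 * 41 = 101 mod 155
  k=4: 41^4 = 111 mod 155
  k=5: 41^5 = 111 * 41 = 56 mod 155
  k=6: 41^6 = 111 * 131 = 126 mod 155
  k=8: 41^8 = 76 mod 155
  k=10: 41^10 = 76 * 131 = 36 mod 155
  k=12: 41^12 = 76 * 111 = 66 mod 155
  k=15: 41^15 = 76 * 111 * 131 * 41 = 1 mod 155  <- first divisor giving 1
Order = 15

15


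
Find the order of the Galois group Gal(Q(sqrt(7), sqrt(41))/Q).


The 2 square roots of distinct primes are multiplicatively independent over Q,
so [K:Q] = 2^2 and Gal(K/Q) is isomorphic to (Z/2Z)^2.
|Gal| = 2^2 = 4

4


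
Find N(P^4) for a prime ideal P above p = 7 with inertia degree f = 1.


N(P^a) = p^(a*f)
= 7^(4*1)
= 7^4
= 2401

2401


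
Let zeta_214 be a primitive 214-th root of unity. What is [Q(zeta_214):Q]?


The degree equals Euler's totient phi(214).
214 = 2 * 107
phi(214) = 106

106


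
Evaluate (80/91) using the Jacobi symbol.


Compute (80/91) via quadratic reciprocity:
  pull out 2: (2/91) = -1  (since 91 mod 8 = 3)
  pull out 2: (2/91) = -1  (since 91 mod 8 = 3)
  pull out 2: (2/91) = -1  (since 91 mod 8 = 3)
  pull out 2: (2/91) = -1  (since 91 mod 8 = 3)
  reciprocity: (5/91) -> +(91/5)
  reduce: (1/5)
  (1/5) = 1
Product of signs = 1

1


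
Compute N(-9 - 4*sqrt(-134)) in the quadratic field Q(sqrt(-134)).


N(a + b*sqrt(d)) = a^2 - d*b^2
= (-9)^2 - (-134)*(-4)^2
= 81 + 2144
= 2225

2225


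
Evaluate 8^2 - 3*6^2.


x^2 - d*y^2
= 8^2 - 3*6^2
= 64 - 108
= -44

-44


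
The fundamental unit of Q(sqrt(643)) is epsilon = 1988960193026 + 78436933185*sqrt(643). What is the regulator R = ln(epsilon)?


epsilon = 1988960193026 + 78436933185*sqrt(643)
= 3.9779e+12
R = ln(3.9779e+12)
= 29.0118

29.0118


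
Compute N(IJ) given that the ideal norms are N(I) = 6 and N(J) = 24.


N(IJ) = N(I) * N(J)
= 6 * 24
= 144

144


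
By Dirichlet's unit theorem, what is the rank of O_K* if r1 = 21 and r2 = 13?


By Dirichlet's unit theorem:
rank = r1 + r2 - 1
= 21 + 13 - 1
= 33

33


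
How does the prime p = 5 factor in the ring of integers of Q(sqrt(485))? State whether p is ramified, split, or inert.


K = Q(sqrt(485)). Since d mod 4 = 1, disc(K) = 485.
Check p | disc: 485 mod 5 = 0.
p divides disc, so p ramifies: (p) = P^2 with e=2, f=1, g=1.
Therefore p is ramified.

ramified


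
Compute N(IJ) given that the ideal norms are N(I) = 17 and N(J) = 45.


N(IJ) = N(I) * N(J)
= 17 * 45
= 765

765


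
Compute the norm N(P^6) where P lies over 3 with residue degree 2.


N(P^a) = p^(a*f)
= 3^(6*2)
= 3^12
= 531441

531441


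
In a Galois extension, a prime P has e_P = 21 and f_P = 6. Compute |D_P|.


|D_P| = e * f
= 21 * 6
= 126

126


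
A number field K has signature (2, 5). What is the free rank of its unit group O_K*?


By Dirichlet's unit theorem:
rank = r1 + r2 - 1
= 2 + 5 - 1
= 6

6


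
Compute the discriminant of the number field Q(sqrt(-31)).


For K = Q(sqrt(d)) with d squarefree: disc(K) = d if d = 1 mod 4, and disc(K) = 4d if d = 2 or 3 mod 4.
Here d = -31, and d mod 4 = 1.
d = 1 mod 4 (O_K = Z[(1+sqrt(d))/2]), so disc(K) = d = -31

-31


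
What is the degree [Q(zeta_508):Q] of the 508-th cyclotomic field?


The degree equals Euler's totient phi(508).
508 = 2^2 * 127
phi(508) = 252

252


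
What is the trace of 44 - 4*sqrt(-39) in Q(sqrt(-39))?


Tr(a + b*sqrt(d)) = (a + b*sqrt(d)) + (a - b*sqrt(d)) = 2a
= 2 * (44)
= 88

88


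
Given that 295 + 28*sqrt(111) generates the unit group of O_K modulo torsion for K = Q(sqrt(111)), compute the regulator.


epsilon = 295 + 28*sqrt(111)
= 589.9983
R = ln(589.9983)
= 6.3801

6.3801


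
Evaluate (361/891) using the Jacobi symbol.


Compute (361/891) via quadratic reciprocity:
  reciprocity: (361/891) -> +(891/361)
  reduce: (169/361)
  reciprocity: (169/361) -> +(361/169)
  reduce: (23/169)
  reciprocity: (23/169) -> +(169/23)
  reduce: (8/23)
  pull out 2: (2/23) = +1  (since 23 mod 8 = 7)
  pull out 2: (2/23) = +1  (since 23 mod 8 = 7)
  pull out 2: (2/23) = +1  (since 23 mod 8 = 7)
  (1/23) = 1
Product of signs = 1

1


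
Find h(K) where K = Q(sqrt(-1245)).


K = Q(sqrt(-1245)). d mod 4 = 3, so D = disc(K) = 4d = -4980
h(K) equals the number of primitive reduced positive-definite forms (a, b, c) = a*x^2 + b*x*y + c*y^2 with b^2 - 4ac = D,
where reduced means |b| <= a <= c, with b >= 0 whenever |b| = a or a = c, and primitive means gcd(a, b, c) = 1.
Reduced forces 3a^2 <= |D| = 4980, so 1 <= a <= 40; b must have the parity of D, and c = (b^2 - D)/(4a) must be an integer >= a.
Enumerate a = 1..40, b in [-a, a]:
  a=1: (1, 0, 1245)  [1]
  a=2: (2, 2, 623)  [1]
  a=3: (3, 0, 415)  [1]
  a=4: none
  a=5: (5, 0, 249)  [1]
  a=6: (6, 6, 209)  [1]
  a=7: (7, -2, 178), (7, 2, 178)  [2]
  a=8..9: none
  a=10: (10, 10, 127)  [1]
  a=11: (11, -6, 114), (11, 6, 114)  [2]
  a=12: none
  a=13: (13, -8, 97), (13, 8, 97)  [2]
  a=14: (14, -2, 89), (14, 2, 89)  [2]
  a=15: (15, 0, 83)  [1]
  a=16: none
  a=17: (17, -16, 77), (17, 16, 77)  [2]
  a=18: none
  a=19: (19, -6, 66), (19, 6, 66)  [2]
  a=20: none
  a=21: (21, -12, 61), (21, 12, 61)  [2]
  a=22: (22, -6, 57), (22, 6, 57)  [2]
  a=23..25: none
  a=26: (26, -18, 51), (26, 18, 51)  [2]
  a=27..29: none
  a=30: (30, 30, 49)  [1]
  a=31..32: none
  a=33: (33, -6, 38), (33, 6, 38)  [2]
  a=34: (34, -18, 39), (34, 18, 39)  [2]
  a=35: (35, -30, 42), (35, 30, 42)  [2]
  a=36..40: none
Total reduced forms: 1 + 1 + 1 + 1 + 1 + 2 + 1 + 2 + 2 + 2 + 1 + 2 + 2 + 2 + 2 + 2 + 1 + 2 + 2 + 2 = 32
h = 32

32


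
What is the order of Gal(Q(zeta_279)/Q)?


|Gal(Q(zeta_279)/Q)| = phi(279)
= 180

180


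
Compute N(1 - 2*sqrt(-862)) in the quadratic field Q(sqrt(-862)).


N(a + b*sqrt(d)) = a^2 - d*b^2
= (1)^2 - (-862)*(-2)^2
= 1 + 3448
= 3449

3449


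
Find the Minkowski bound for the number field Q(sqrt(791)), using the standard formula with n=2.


d = 791, d mod 4 = 3, so disc(K) = 4d = 3164; |disc(K)| = 3164
Real quadratic field, so n = 2, s = r2 = 0, r1 = 2
M = (n!/n^n) * (4/pi)^s * sqrt(|disc(K)|) = (2!/2^2) * (4/pi)^0 * sqrt(3164)
= 0.5 * 1.000000 * 56.249444
= 28.1247

28.1247


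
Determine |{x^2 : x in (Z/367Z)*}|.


For prime p, the number of non-zero quadratic residues is (p-1)/2.
= (367-1)/2
= 183

183


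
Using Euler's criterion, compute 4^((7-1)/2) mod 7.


p = 7 is prime and the exponent is (p-1)/2 = 3, so by Euler's criterion 4^3 = (4/7) = +1 or -1 mod 7.
Compute by square-and-multiply:
  3 = 2 + 1 (binary 11)
  Repeated squaring mod 7: 4^1 = 4, 4^2 = 2
  4^3 = 4^2 * 4^1 = 2 * 4 mod 7
    2 * 4 = 8 = 1 mod 7
  4^3 = 1 mod 7
Result 1: 4 is a quadratic residue mod 7.
4^3 mod 7 = 1

1


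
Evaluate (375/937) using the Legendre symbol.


p = 937 is prime, so compute (375/937) with the reciprocity algorithm (Jacobi-symbol steps: pull out 2s via (2/n), flip via reciprocity, reduce):
  reciprocity: (375/937) -> +(937/375)
  reduce: (187/375)
  reciprocity: (187/375) -> -(375/187)
  reduce: (1/187)
  (1/187) = 1
Product of signs = -1
(375/937) = -1

-1


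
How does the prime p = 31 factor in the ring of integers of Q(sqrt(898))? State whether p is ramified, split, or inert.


K = Q(sqrt(898)). Since d mod 4 = 2, disc(K) = 3592.
Check p | disc: 3592 mod 31 = 27.
p does not divide disc. Compute Legendre symbol (d/p):
30^((31-1)/2) mod 31 = -1
(d/p) = -1, so p is inert: (p) stays prime with e=1, f=2, g=1.
Therefore p is inert.

inert


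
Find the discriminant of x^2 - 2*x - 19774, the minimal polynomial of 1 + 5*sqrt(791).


The element 1 + 5*sqrt(791) has minimal polynomial:
x^2 - 2*x - 19774
Discriminant = (-2)^2 - 4*(-19774)
= 4 + 79096
= 79100

79100


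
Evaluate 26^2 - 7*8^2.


x^2 - d*y^2
= 26^2 - 7*8^2
= 676 - 448
= 228

228


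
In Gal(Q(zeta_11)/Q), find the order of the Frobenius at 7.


The Frobenius at p in Gal(Q(zeta_n)/Q) = (Z/nZ)* is the class of p, so its order is ord_11(7), the smallest k >= 1 with 7^k = 1 mod 11.
n = 11 = 11, phi(11) = 10; the order divides phi(n).
Divisors of 10: 1, 2, 5, 10
Repeated squaring mod 11: 7^1 = 7, 7^2 = 5, 7^4 = 3, 7^8 = 9
Test divisors in increasing order:
  k=1: 7^1 = 7 mod 11
  k=2: 7^2 = 5 mod 11
  k=5: 7^5 = 3 * 7 = 10 mod 11
  k=10: 7^10 = 9 * 5 = 1 mod 11  <- first divisor giving 1
Order = 10

10


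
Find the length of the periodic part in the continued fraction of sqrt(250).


Run the CF algorithm for sqrt(250).
a_0 = floor(sqrt(250)) = 15; set m_0=0, q_0=1.
Recurrence: m' = q*a - m,  q' = (d - m'^2)/q,  a' = floor((a_0 + m')/q').
  step 1: m=15, q=25, a=1
  step 2: m=10, q=6, a=4
  step 3: m=14, q=9, a=3
  step 4: m=13, q=9, a=3
  step 5: m=14, q=6, a=4
  step 6: m=10, q=25, a=1
  step 7: m=15, q=1, a=30
a_7 = 2*a_0 = 30, so the period closes here.
sqrt(250) = [15; 1, 4, 3, 3, 4, 1, 30]
Period length = 7

7


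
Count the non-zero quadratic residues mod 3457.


For prime p, the number of non-zero quadratic residues is (p-1)/2.
= (3457-1)/2
= 1728

1728


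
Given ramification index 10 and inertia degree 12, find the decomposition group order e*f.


|D_P| = e * f
= 10 * 12
= 120

120


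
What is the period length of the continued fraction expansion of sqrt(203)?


Run the CF algorithm for sqrt(203).
a_0 = floor(sqrt(203)) = 14; set m_0=0, q_0=1.
Recurrence: m' = q*a - m,  q' = (d - m'^2)/q,  a' = floor((a_0 + m')/q').
  step 1: m=14, q=7, a=4
  step 2: m=14, q=1, a=28
a_2 = 2*a_0 = 28, so the period closes here.
sqrt(203) = [14; 4, 28]
Period length = 2

2


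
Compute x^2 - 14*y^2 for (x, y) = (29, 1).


x^2 - d*y^2
= 29^2 - 14*1^2
= 841 - 14
= 827

827


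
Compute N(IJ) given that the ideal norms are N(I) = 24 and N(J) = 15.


N(IJ) = N(I) * N(J)
= 24 * 15
= 360

360


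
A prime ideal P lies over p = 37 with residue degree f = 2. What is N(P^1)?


N(P^a) = p^(a*f)
= 37^(1*2)
= 37^2
= 1369

1369


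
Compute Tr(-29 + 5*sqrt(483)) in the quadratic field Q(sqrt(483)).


Tr(a + b*sqrt(d)) = (a + b*sqrt(d)) + (a - b*sqrt(d)) = 2a
= 2 * (-29)
= -58

-58


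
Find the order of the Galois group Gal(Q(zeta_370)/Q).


|Gal(Q(zeta_370)/Q)| = phi(370)
= 144

144


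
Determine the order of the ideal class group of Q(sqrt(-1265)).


K = Q(sqrt(-1265)). d mod 4 = 3, so D = disc(K) = 4d = -5060
h(K) equals the number of primitive reduced positive-definite forms (a, b, c) = a*x^2 + b*x*y + c*y^2 with b^2 - 4ac = D,
where reduced means |b| <= a <= c, with b >= 0 whenever |b| = a or a = c, and primitive means gcd(a, b, c) = 1.
Reduced forces 3a^2 <= |D| = 5060, so 1 <= a <= 41; b must have the parity of D, and c = (b^2 - D)/(4a) must be an integer >= a.
Enumerate a = 1..41, b in [-a, a]:
  a=1: (1, 0, 1265)  [1]
  a=2: (2, 2, 633)  [1]
  a=3: (3, -2, 422), (3, 2, 422)  [2]
  a=4: none
  a=5: (5, 0, 253)  [1]
  a=6: (6, -2, 211), (6, 2, 211)  [2]
  a=7: (7, -6, 182), (7, 6, 182)  [2]
  a=8: none
  a=9: (9, -4, 141), (9, 4, 141)  [2]
  a=10: (10, 10, 129)  [1]
  a=11: (11, 0, 115)  [1]
  a=12: none
  a=13: (13, -6, 98), (13, 6, 98)  [2]
  a=14: (14, -6, 91), (14, 6, 91)  [2]
  a=15: (15, -10, 86), (15, 10, 86)  [2]
  a=16..17: none
  a=18: (18, -14, 73), (18, 14, 73)  [2]
  a=19..20: none
  a=21: (21, -20, 65), (21, -8, 61), (21, 8, 61), (21, 20, 65)  [4]
  a=22: (22, 22, 63)  [1]
  a=23: (23, 0, 55)  [1]
  a=24..25: none
  a=26: (26, -6, 49), (26, 6, 49)  [2]
  a=27: (27, -4, 47), (27, 4, 47)  [2]
  a=28..29: none
  a=30: (30, -10, 43), (30, 10, 43)  [2]
  a=31..32: none
  a=33: (33, -22, 42), (33, 22, 42)  [2]
  a=34: none
  a=35: (35, -20, 39), (35, 20, 39)  [2]
  a=36: none
  a=37: (37, -34, 42), (37, 34, 42)  [2]
  a=38: none
  a=39: (39, 32, 39)  [1]
  a=40..41: none
Total reduced forms: 1 + 1 + 2 + 1 + 2 + 2 + 2 + 1 + 1 + 2 + 2 + 2 + 2 + 4 + 1 + 1 + 2 + 2 + 2 + 2 + 2 + 2 + 1 = 40
h = 40

40


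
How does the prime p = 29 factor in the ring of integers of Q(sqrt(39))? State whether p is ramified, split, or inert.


K = Q(sqrt(39)). Since d mod 4 = 3, disc(K) = 156.
Check p | disc: 156 mod 29 = 11.
p does not divide disc. Compute Legendre symbol (d/p):
10^((29-1)/2) mod 29 = -1
(d/p) = -1, so p is inert: (p) stays prime with e=1, f=2, g=1.
Therefore p is inert.

inert


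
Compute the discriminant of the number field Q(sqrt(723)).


For K = Q(sqrt(d)) with d squarefree: disc(K) = d if d = 1 mod 4, and disc(K) = 4d if d = 2 or 3 mod 4.
Here d = 723, and d mod 4 = 3.
d = 3 mod 4, not 1 (O_K = Z[sqrt(d)]), so disc(K) = 4d = 4 * (723) = 2892

2892


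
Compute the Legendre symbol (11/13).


p = 13 is prime, so compute (11/13) with the reciprocity algorithm (Jacobi-symbol steps: pull out 2s via (2/n), flip via reciprocity, reduce):
  reciprocity: (11/13) -> +(13/11)
  reduce: (2/11)
  pull out 2: (2/11) = -1  (since 11 mod 8 = 3)
  (1/11) = 1
Product of signs = -1
(11/13) = -1

-1


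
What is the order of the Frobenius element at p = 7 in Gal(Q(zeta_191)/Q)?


The Frobenius at p in Gal(Q(zeta_n)/Q) = (Z/nZ)* is the class of p, so its order is ord_191(7), the smallest k >= 1 with 7^k = 1 mod 191.
n = 191 = 191, phi(191) = 190; the order divides phi(n).
Divisors of 190: 1, 2, 5, 10, 19, 38, 95, 190
Repeated squaring mod 191: 7^1 = 7, 7^2 = 49, 7^4 = 109, 7^8 = 39, 7^16 = 184, 7^32 = 49, 7^64 = 109, 7^128 = 39
Test divisors in increasing order:
  k=1: 7^1 = 7 mod 191
  k=2: 7^2 = 49 mod 191
  k=5: 7^5 = 109 * 7 = 190 mod 191
  k=10: 7^10 = 39 * 49 = 1 mod 191  <- first divisor giving 1
Order = 10

10


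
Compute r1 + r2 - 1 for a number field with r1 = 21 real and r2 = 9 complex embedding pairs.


By Dirichlet's unit theorem:
rank = r1 + r2 - 1
= 21 + 9 - 1
= 29

29


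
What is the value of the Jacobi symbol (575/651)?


Compute (575/651) via quadratic reciprocity:
  reciprocity: (575/651) -> -(651/575)
  reduce: (76/575)
  pull out 2: (2/575) = +1  (since 575 mod 8 = 7)
  pull out 2: (2/575) = +1  (since 575 mod 8 = 7)
  reciprocity: (19/575) -> -(575/19)
  reduce: (5/19)
  reciprocity: (5/19) -> +(19/5)
  reduce: (4/5)
  pull out 2: (2/5) = -1  (since 5 mod 8 = 5)
  pull out 2: (2/5) = -1  (since 5 mod 8 = 5)
  (1/5) = 1
Product of signs = 1

1


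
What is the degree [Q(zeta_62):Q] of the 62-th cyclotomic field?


The degree equals Euler's totient phi(62).
62 = 2 * 31
phi(62) = 30

30


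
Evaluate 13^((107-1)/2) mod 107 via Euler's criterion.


p = 107 is prime and the exponent is (p-1)/2 = 53, so by Euler's criterion 13^53 = (13/107) = +1 or -1 mod 107.
Compute by square-and-multiply:
  53 = 32 + 16 + 4 + 1 (binary 110101)
  Repeated squaring mod 107: 13^1 = 13, 13^2 = 62, 13^4 = 99, 13^8 = 64, 13^16 = 30, 13^32 = 44
  13^53 = 13^32 * 13^16 * 13^4 * 13^1 = 44 * 30 * 99 * 13 mod 107
    44 * 30 = 1320 = 36 mod 107
    36 * 99 = 3564 = 33 mod 107
    33 * 13 = 429 = 1 mod 107
  13^53 = 1 mod 107
Result 1: 13 is a quadratic residue mod 107.
13^53 mod 107 = 1

1


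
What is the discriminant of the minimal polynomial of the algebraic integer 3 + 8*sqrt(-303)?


The element 3 + 8*sqrt(-303) has minimal polynomial:
x^2 - 6*x + 19401
Discriminant = (-6)^2 - 4*(19401)
= 36 - 77604
= -77568

-77568


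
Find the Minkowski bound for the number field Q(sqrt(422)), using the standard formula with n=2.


d = 422, d mod 4 = 2, so disc(K) = 4d = 1688; |disc(K)| = 1688
Real quadratic field, so n = 2, s = r2 = 0, r1 = 2
M = (n!/n^n) * (4/pi)^s * sqrt(|disc(K)|) = (2!/2^2) * (4/pi)^0 * sqrt(1688)
= 0.5 * 1.000000 * 41.085277
= 20.5426

20.5426


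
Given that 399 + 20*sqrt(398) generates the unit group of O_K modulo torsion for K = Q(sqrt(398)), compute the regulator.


epsilon = 399 + 20*sqrt(398)
= 797.9987
R = ln(797.9987)
= 6.6821

6.6821


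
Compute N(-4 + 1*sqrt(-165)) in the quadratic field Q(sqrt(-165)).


N(a + b*sqrt(d)) = a^2 - d*b^2
= (-4)^2 - (-165)*(1)^2
= 16 + 165
= 181

181


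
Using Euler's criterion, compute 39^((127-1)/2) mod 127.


p = 127 is prime and the exponent is (p-1)/2 = 63, so by Euler's criterion 39^63 = (39/127) = +1 or -1 mod 127.
Compute by square-and-multiply:
  63 = 32 + 16 + 8 + 4 + 2 + 1 (binary 111111)
  Repeated squaring mod 127: 39^1 = 39, 39^2 = 124, 39^4 = 9, 39^8 = 81, 39^16 = 84, 39^32 = 71
  39^63 = 39^32 * 39^16 * 39^8 * 39^4 * 39^2 * 39^1 = 71 * 84 * 81 * 9 * 124 * 39 mod 127
    71 * 84 = 5964 = 122 mod 127
    122 * 81 = 9882 = 103 mod 127
    103 * 9 = 927 = 38 mod 127
    38 * 124 = 4712 = 13 mod 127
    13 * 39 = 507 = 126 mod 127
  39^63 = 126 mod 127
Result 126 = p - 1 = -1 mod 127: 39 is a quadratic non-residue mod 127. As a residue in [0, p-1] the value is 126.
39^63 mod 127 = 126

126


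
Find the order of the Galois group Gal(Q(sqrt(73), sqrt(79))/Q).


The 2 square roots of distinct primes are multiplicatively independent over Q,
so [K:Q] = 2^2 and Gal(K/Q) is isomorphic to (Z/2Z)^2.
|Gal| = 2^2 = 4

4


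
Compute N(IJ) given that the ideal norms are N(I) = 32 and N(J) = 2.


N(IJ) = N(I) * N(J)
= 32 * 2
= 64

64


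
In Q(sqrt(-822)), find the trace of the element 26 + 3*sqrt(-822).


Tr(a + b*sqrt(d)) = (a + b*sqrt(d)) + (a - b*sqrt(d)) = 2a
= 2 * (26)
= 52

52


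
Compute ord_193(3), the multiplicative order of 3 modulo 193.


We want ord_193(3), the smallest k >= 1 with 3^k = 1 mod 193.
n = 193 = 193, phi(193) = 192; the order divides phi(n).
Divisors of 192: 1, 2, 3, 4, 6, 8, 12, 16, 24, 32, 48, 64, 96, 192
Repeated squaring mod 193: 3^1 = 3, 3^2 = 9, 3^4 = 81, 3^8 = 192, 3^16 = 1, 3^32 = 1, 3^64 = 1, 3^128 = 1
Test divisors in increasing order:
  k=1: 3^1 = 3 mod 193
  k=2: 3^2 = 9 mod 193
  k=3: 3^3 = 9 * 3 = 27 mod 193
  k=4: 3^4 = 81 mod 193
  k=6: 3^6 = 81 * 9 = 150 mod 193
  k=8: 3^8 = 192 mod 193
  k=12: 3^12 = 192 * 81 = 112 mod 193
  k=16: 3^16 = 1 mod 193  <- first divisor giving 1
Order = 16

16


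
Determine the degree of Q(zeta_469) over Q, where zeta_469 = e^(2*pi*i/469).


The degree equals Euler's totient phi(469).
469 = 7 * 67
phi(469) = 396

396


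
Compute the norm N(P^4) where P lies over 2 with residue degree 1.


N(P^a) = p^(a*f)
= 2^(4*1)
= 2^4
= 16

16


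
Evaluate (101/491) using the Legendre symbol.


p = 491 is prime, so compute (101/491) with the reciprocity algorithm (Jacobi-symbol steps: pull out 2s via (2/n), flip via reciprocity, reduce):
  reciprocity: (101/491) -> +(491/101)
  reduce: (87/101)
  reciprocity: (87/101) -> +(101/87)
  reduce: (14/87)
  pull out 2: (2/87) = +1  (since 87 mod 8 = 7)
  reciprocity: (7/87) -> -(87/7)
  reduce: (3/7)
  reciprocity: (3/7) -> -(7/3)
  reduce: (1/3)
  (1/3) = 1
Product of signs = 1
(101/491) = 1

1


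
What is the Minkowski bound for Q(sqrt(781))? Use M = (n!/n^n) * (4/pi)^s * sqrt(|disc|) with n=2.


d = 781, d mod 4 = 1, so disc(K) = d = 781; |disc(K)| = 781
Real quadratic field, so n = 2, s = r2 = 0, r1 = 2
M = (n!/n^n) * (4/pi)^s * sqrt(|disc(K)|) = (2!/2^2) * (4/pi)^0 * sqrt(781)
= 0.5 * 1.000000 * 27.946377
= 13.9732

13.9732


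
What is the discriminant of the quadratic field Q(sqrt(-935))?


For K = Q(sqrt(d)) with d squarefree: disc(K) = d if d = 1 mod 4, and disc(K) = 4d if d = 2 or 3 mod 4.
Here d = -935, and d mod 4 = 1.
d = 1 mod 4 (O_K = Z[(1+sqrt(d))/2]), so disc(K) = d = -935

-935


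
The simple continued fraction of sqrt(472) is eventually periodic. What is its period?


Run the CF algorithm for sqrt(472).
a_0 = floor(sqrt(472)) = 21; set m_0=0, q_0=1.
Recurrence: m' = q*a - m,  q' = (d - m'^2)/q,  a' = floor((a_0 + m')/q').
  step 1: m=21, q=31, a=1
  step 2: m=10, q=12, a=2
  step 3: m=14, q=23, a=1
  step 4: m=9, q=17, a=1
  step 5: m=8, q=24, a=1
  step 6: m=16, q=9, a=4
  step 7: m=20, q=8, a=5
  step 8: m=20, q=9, a=4
  step 9: m=16, q=24, a=1
  step 10: m=8, q=17, a=1
  step 11: m=9, q=23, a=1
  step 12: m=14, q=12, a=2
  step 13: m=10, q=31, a=1
  step 14: m=21, q=1, a=42
a_14 = 2*a_0 = 42, so the period closes here.
sqrt(472) = [21; 1, 2, 1, 1, 1, 4, 5, 4, 1, 1, 1, 2, 1, 42]
Period length = 14

14


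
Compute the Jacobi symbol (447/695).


Compute (447/695) via quadratic reciprocity:
  reciprocity: (447/695) -> -(695/447)
  reduce: (248/447)
  pull out 2: (2/447) = +1  (since 447 mod 8 = 7)
  pull out 2: (2/447) = +1  (since 447 mod 8 = 7)
  pull out 2: (2/447) = +1  (since 447 mod 8 = 7)
  reciprocity: (31/447) -> -(447/31)
  reduce: (13/31)
  reciprocity: (13/31) -> +(31/13)
  reduce: (5/13)
  reciprocity: (5/13) -> +(13/5)
  reduce: (3/5)
  reciprocity: (3/5) -> +(5/3)
  reduce: (2/3)
  pull out 2: (2/3) = -1  (since 3 mod 8 = 3)
  (1/3) = 1
Product of signs = -1

-1


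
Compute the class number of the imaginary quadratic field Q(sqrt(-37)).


K = Q(sqrt(-37)). d mod 4 = 3, so D = disc(K) = 4d = -148
h(K) equals the number of primitive reduced positive-definite forms (a, b, c) = a*x^2 + b*x*y + c*y^2 with b^2 - 4ac = D,
where reduced means |b| <= a <= c, with b >= 0 whenever |b| = a or a = c, and primitive means gcd(a, b, c) = 1.
Reduced forces 3a^2 <= |D| = 148, so 1 <= a <= 7; b must have the parity of D, and c = (b^2 - D)/(4a) must be an integer >= a.
Enumerate a = 1..7, b in [-a, a]:
  a=1: (1, 0, 37)  [1]
  a=2: (2, 2, 19)  [1]
  a=3..7: none
Total reduced forms: 1 + 1 = 2
h = 2

2


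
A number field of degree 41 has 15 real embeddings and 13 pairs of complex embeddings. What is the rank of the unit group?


By Dirichlet's unit theorem:
rank = r1 + r2 - 1
= 15 + 13 - 1
= 27

27


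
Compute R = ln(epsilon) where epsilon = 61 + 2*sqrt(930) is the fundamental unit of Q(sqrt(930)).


epsilon = 61 + 2*sqrt(930)
= 121.9918
R = ln(121.9918)
= 4.8040

4.8040


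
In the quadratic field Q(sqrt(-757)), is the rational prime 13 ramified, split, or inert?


K = Q(sqrt(-757)). Since d mod 4 = 3, disc(K) = -3028.
Check p | disc: -3028 mod 13 = 1.
p does not divide disc. Compute Legendre symbol (d/p):
10^((13-1)/2) mod 13 = 1
(d/p) = 1, so p splits: (p) = P*P' with e=1, f=1, g=2.
Therefore p is split.

split


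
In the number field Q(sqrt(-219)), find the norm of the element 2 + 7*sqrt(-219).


N(a + b*sqrt(d)) = a^2 - d*b^2
= (2)^2 - (-219)*(7)^2
= 4 + 10731
= 10735

10735


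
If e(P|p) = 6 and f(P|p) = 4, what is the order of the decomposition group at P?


|D_P| = e * f
= 6 * 4
= 24

24


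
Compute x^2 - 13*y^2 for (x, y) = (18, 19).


x^2 - d*y^2
= 18^2 - 13*19^2
= 324 - 4693
= -4369

-4369


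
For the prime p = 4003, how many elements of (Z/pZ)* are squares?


For prime p, the number of non-zero quadratic residues is (p-1)/2.
= (4003-1)/2
= 2001

2001


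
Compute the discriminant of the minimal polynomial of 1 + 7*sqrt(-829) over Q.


The element 1 + 7*sqrt(-829) has minimal polynomial:
x^2 - 2*x + 40622
Discriminant = (-2)^2 - 4*(40622)
= 4 - 162488
= -162484

-162484


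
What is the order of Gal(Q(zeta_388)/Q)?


|Gal(Q(zeta_388)/Q)| = phi(388)
= 192

192


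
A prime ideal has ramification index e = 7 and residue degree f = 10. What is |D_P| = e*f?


|D_P| = e * f
= 7 * 10
= 70

70


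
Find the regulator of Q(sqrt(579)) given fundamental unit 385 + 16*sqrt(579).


epsilon = 385 + 16*sqrt(579)
= 769.9987
R = ln(769.9987)
= 6.6464

6.6464


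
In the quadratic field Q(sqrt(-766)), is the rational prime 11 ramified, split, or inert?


K = Q(sqrt(-766)). Since d mod 4 = 2, disc(K) = -3064.
Check p | disc: -3064 mod 11 = 5.
p does not divide disc. Compute Legendre symbol (d/p):
4^((11-1)/2) mod 11 = 1
(d/p) = 1, so p splits: (p) = P*P' with e=1, f=1, g=2.
Therefore p is split.

split


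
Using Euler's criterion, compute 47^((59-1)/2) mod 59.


p = 59 is prime and the exponent is (p-1)/2 = 29, so by Euler's criterion 47^29 = (47/59) = +1 or -1 mod 59.
Compute by square-and-multiply:
  29 = 16 + 8 + 4 + 1 (binary 11101)
  Repeated squaring mod 59: 47^1 = 47, 47^2 = 26, 47^4 = 27, 47^8 = 21, 47^16 = 28
  47^29 = 47^16 * 47^8 * 47^4 * 47^1 = 28 * 21 * 27 * 47 mod 59
    28 * 21 = 588 = 57 mod 59
    57 * 27 = 1539 = 5 mod 59
    5 * 47 = 235 = 58 mod 59
  47^29 = 58 mod 59
Result 58 = p - 1 = -1 mod 59: 47 is a quadratic non-residue mod 59. As a residue in [0, p-1] the value is 58.
47^29 mod 59 = 58

58


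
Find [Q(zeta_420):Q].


The degree equals Euler's totient phi(420).
420 = 2^2 * 3 * 5 * 7
phi(420) = 96

96


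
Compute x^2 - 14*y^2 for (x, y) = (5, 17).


x^2 - d*y^2
= 5^2 - 14*17^2
= 25 - 4046
= -4021

-4021


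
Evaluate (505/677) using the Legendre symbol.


p = 677 is prime, so compute (505/677) with the reciprocity algorithm (Jacobi-symbol steps: pull out 2s via (2/n), flip via reciprocity, reduce):
  reciprocity: (505/677) -> +(677/505)
  reduce: (172/505)
  pull out 2: (2/505) = +1  (since 505 mod 8 = 1)
  pull out 2: (2/505) = +1  (since 505 mod 8 = 1)
  reciprocity: (43/505) -> +(505/43)
  reduce: (32/43)
  pull out 2: (2/43) = -1  (since 43 mod 8 = 3)
  pull out 2: (2/43) = -1  (since 43 mod 8 = 3)
  pull out 2: (2/43) = -1  (since 43 mod 8 = 3)
  pull out 2: (2/43) = -1  (since 43 mod 8 = 3)
  pull out 2: (2/43) = -1  (since 43 mod 8 = 3)
  (1/43) = 1
Product of signs = -1
(505/677) = -1

-1


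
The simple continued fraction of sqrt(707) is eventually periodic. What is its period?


Run the CF algorithm for sqrt(707).
a_0 = floor(sqrt(707)) = 26; set m_0=0, q_0=1.
Recurrence: m' = q*a - m,  q' = (d - m'^2)/q,  a' = floor((a_0 + m')/q').
  step 1: m=26, q=31, a=1
  step 2: m=5, q=22, a=1
  step 3: m=17, q=19, a=2
  step 4: m=21, q=14, a=3
  step 5: m=21, q=19, a=2
  step 6: m=17, q=22, a=1
  step 7: m=5, q=31, a=1
  step 8: m=26, q=1, a=52
a_8 = 2*a_0 = 52, so the period closes here.
sqrt(707) = [26; 1, 1, 2, 3, 2, 1, 1, 52]
Period length = 8

8


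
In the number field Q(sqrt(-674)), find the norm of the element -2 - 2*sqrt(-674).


N(a + b*sqrt(d)) = a^2 - d*b^2
= (-2)^2 - (-674)*(-2)^2
= 4 + 2696
= 2700

2700


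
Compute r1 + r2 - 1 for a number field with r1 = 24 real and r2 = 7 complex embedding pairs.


By Dirichlet's unit theorem:
rank = r1 + r2 - 1
= 24 + 7 - 1
= 30

30


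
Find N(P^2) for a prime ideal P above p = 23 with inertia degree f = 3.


N(P^a) = p^(a*f)
= 23^(2*3)
= 23^6
= 148035889

148035889


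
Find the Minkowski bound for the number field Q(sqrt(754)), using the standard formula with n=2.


d = 754, d mod 4 = 2, so disc(K) = 4d = 3016; |disc(K)| = 3016
Real quadratic field, so n = 2, s = r2 = 0, r1 = 2
M = (n!/n^n) * (4/pi)^s * sqrt(|disc(K)|) = (2!/2^2) * (4/pi)^0 * sqrt(3016)
= 0.5 * 1.000000 * 54.918121
= 27.4591

27.4591


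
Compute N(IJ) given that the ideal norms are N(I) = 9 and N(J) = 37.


N(IJ) = N(I) * N(J)
= 9 * 37
= 333

333


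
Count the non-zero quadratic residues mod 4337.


For prime p, the number of non-zero quadratic residues is (p-1)/2.
= (4337-1)/2
= 2168

2168


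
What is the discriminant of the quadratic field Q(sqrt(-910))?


For K = Q(sqrt(d)) with d squarefree: disc(K) = d if d = 1 mod 4, and disc(K) = 4d if d = 2 or 3 mod 4.
Here d = -910, and d mod 4 = 2.
d = 2 mod 4, not 1 (O_K = Z[sqrt(d)]), so disc(K) = 4d = 4 * (-910) = -3640

-3640


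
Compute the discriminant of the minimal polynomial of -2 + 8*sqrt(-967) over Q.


The element -2 + 8*sqrt(-967) has minimal polynomial:
x^2 + 4*x + 61892
Discriminant = (4)^2 - 4*(61892)
= 16 - 247568
= -247552

-247552


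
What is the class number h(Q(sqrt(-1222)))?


K = Q(sqrt(-1222)). d mod 4 = 2, so D = disc(K) = 4d = -4888
h(K) equals the number of primitive reduced positive-definite forms (a, b, c) = a*x^2 + b*x*y + c*y^2 with b^2 - 4ac = D,
where reduced means |b| <= a <= c, with b >= 0 whenever |b| = a or a = c, and primitive means gcd(a, b, c) = 1.
Reduced forces 3a^2 <= |D| = 4888, so 1 <= a <= 40; b must have the parity of D, and c = (b^2 - D)/(4a) must be an integer >= a.
Enumerate a = 1..40, b in [-a, a]:
  a=1: (1, 0, 1222)  [1]
  a=2: (2, 0, 611)  [1]
  a=3..12: none
  a=13: (13, 0, 94)  [1]
  a=14..16: none
  a=17: (17, -12, 74), (17, 12, 74)  [2]
  a=18..25: none
  a=26: (26, 0, 47)  [1]
  a=27..28: none
  a=29: (29, -10, 43), (29, 10, 43)  [2]
  a=30: none
  a=31: (31, -14, 41), (31, 14, 41)  [2]
  a=32..33: none
  a=34: (34, -12, 37), (34, 12, 37)  [2]
  a=35..40: none
Total reduced forms: 1 + 1 + 1 + 2 + 1 + 2 + 2 + 2 = 12
h = 12

12


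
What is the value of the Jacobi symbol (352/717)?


Compute (352/717) via quadratic reciprocity:
  pull out 2: (2/717) = -1  (since 717 mod 8 = 5)
  pull out 2: (2/717) = -1  (since 717 mod 8 = 5)
  pull out 2: (2/717) = -1  (since 717 mod 8 = 5)
  pull out 2: (2/717) = -1  (since 717 mod 8 = 5)
  pull out 2: (2/717) = -1  (since 717 mod 8 = 5)
  reciprocity: (11/717) -> +(717/11)
  reduce: (2/11)
  pull out 2: (2/11) = -1  (since 11 mod 8 = 3)
  (1/11) = 1
Product of signs = 1

1
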